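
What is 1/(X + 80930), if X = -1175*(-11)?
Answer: 1/93855 ≈ 1.0655e-5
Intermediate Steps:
X = 12925
1/(X + 80930) = 1/(12925 + 80930) = 1/93855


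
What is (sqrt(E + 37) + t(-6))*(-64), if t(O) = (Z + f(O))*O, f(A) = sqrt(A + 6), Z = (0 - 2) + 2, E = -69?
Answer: -256*I*sqrt(2) ≈ -362.04*I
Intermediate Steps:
Z = 0 (Z = -2 + 2 = 0)
f(A) = sqrt(6 + A)
t(O) = O*sqrt(6 + O) (t(O) = (0 + sqrt(6 + O))*O = sqrt(6 + O)*O = O*sqrt(6 + O))
(sqrt(E + 37) + t(-6))*(-64) = (sqrt(-69 + 37) - 6*sqrt(6 - 6))*(-64) = (sqrt(-32) - 6*sqrt(0))*(-64) = (4*I*sqrt(2) - 6*0)*(-64) = (4*I*sqrt(2) + 0)*(-64) = (4*I*sqrt(2))*(-64) = -256*I*sqrt(2)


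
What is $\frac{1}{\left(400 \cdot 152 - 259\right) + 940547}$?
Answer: $\frac{1}{1001088} \approx 9.9891 \cdot 10^{-7}$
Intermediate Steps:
$\frac{1}{\left(400 \cdot 152 - 259\right) + 940547} = \frac{1}{\left(60800 - 259\right) + 940547} = \frac{1}{60541 + 940547} = \frac{1}{1001088}$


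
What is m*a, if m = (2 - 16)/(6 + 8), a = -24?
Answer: 24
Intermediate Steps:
m = -1 (m = -14/14 = -14*1/14 = -1)
m*a = -1*(-24) = 24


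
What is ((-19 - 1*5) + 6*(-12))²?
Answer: 9216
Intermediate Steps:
((-19 - 1*5) + 6*(-12))² = ((-19 - 5) - 72)² = (-24 - 72)² = (-96)² = 9216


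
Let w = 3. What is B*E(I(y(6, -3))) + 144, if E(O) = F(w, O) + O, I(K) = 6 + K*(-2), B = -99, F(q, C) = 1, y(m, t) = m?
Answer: 639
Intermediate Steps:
I(K) = 6 - 2*K
E(O) = 1 + O
B*E(I(y(6, -3))) + 144 = -99*(1 + (6 - 2*6)) + 144 = -99*(1 + (6 - 12)) + 144 = -99*(1 - 6) + 144 = -99*(-5) + 144 = 495 + 144 = 639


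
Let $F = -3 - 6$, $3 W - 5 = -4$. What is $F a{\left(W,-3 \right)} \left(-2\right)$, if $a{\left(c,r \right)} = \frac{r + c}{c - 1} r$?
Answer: $-216$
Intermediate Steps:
$W = \frac{1}{3}$ ($W = \frac{5}{3} + \frac{1}{3} \left(-4\right) = \frac{5}{3} - \frac{4}{3} = \frac{1}{3} \approx 0.33333$)
$F = -9$ ($F = -3 - 6 = -9$)
$a{\left(c,r \right)} = \frac{r \left(c + r\right)}{-1 + c}$ ($a{\left(c,r \right)} = \frac{c + r}{-1 + c} r = \frac{r \left(c + r\right)}{-1 + c}$)
$F a{\left(W,-3 \right)} \left(-2\right) = - 9 \left(- \frac{3 \left(\frac{1}{3} - 3\right)}{-1 + \frac{1}{3}}\right) \left(-2\right) = - 9 \left(\left(-3\right) \frac{1}{- \frac{2}{3}} \left(- \frac{8}{3}\right)\right) \left(-2\right) = - 9 \left(\left(-3\right) \left(- \frac{3}{2}\right) \left(- \frac{8}{3}\right)\right) \left(-2\right) = \left(-9\right) \left(-12\right) \left(-2\right) = 108 \left(-2\right) = -216$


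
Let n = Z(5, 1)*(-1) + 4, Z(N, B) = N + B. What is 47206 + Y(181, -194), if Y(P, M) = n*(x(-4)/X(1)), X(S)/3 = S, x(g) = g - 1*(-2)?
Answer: 141622/3 ≈ 47207.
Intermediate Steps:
x(g) = 2 + g (x(g) = g + 2 = 2 + g)
Z(N, B) = B + N
X(S) = 3*S
n = -2 (n = (1 + 5)*(-1) + 4 = 6*(-1) + 4 = -6 + 4 = -2)
Y(P, M) = 4/3 (Y(P, M) = -2*(2 - 4)/(3*1) = -(-4)/3 = -2*(-2/3) = 4/3)
47206 + Y(181, -194) = 47206 + 4/3 = 141622/3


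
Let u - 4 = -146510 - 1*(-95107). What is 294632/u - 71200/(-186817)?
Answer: -51382657544/9602206983 ≈ -5.3511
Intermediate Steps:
u = -51399 (u = 4 + (-146510 - 1*(-95107)) = 4 + (-146510 + 95107) = 4 - 51403 = -51399)
294632/u - 71200/(-186817) = 294632/(-51399) - 71200/(-186817) = 294632*(-1/51399) - 71200*(-1/186817) = -294632/51399 + 71200/186817 = -51382657544/9602206983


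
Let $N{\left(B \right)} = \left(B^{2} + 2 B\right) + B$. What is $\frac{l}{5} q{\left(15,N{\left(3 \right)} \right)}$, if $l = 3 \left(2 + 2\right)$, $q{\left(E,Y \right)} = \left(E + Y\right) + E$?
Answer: $\frac{576}{5} \approx 115.2$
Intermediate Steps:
$N{\left(B \right)} = B^{2} + 3 B$
$q{\left(E,Y \right)} = Y + 2 E$
$l = 12$ ($l = 3 \cdot 4 = 12$)
$\frac{l}{5} q{\left(15,N{\left(3 \right)} \right)} = \frac{12}{5} \left(3 \left(3 + 3\right) + 2 \cdot 15\right) = 12 \cdot \frac{1}{5} \left(3 \cdot 6 + 30\right) = \frac{12 \left(18 + 30\right)}{5} = \frac{12}{5} \cdot 48 = \frac{576}{5}$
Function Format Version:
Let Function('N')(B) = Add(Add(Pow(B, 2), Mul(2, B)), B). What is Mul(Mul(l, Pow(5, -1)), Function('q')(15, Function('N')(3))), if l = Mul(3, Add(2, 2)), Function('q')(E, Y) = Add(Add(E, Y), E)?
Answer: Rational(576, 5) ≈ 115.20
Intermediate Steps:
Function('N')(B) = Add(Pow(B, 2), Mul(3, B))
Function('q')(E, Y) = Add(Y, Mul(2, E))
l = 12 (l = Mul(3, 4) = 12)
Mul(Mul(l, Pow(5, -1)), Function('q')(15, Function('N')(3))) = Mul(Mul(12, Pow(5, -1)), Add(Mul(3, Add(3, 3)), Mul(2, 15))) = Mul(Mul(12, Rational(1, 5)), Add(Mul(3, 6), 30)) = Mul(Rational(12, 5), Add(18, 30)) = Mul(Rational(12, 5), 48) = Rational(576, 5)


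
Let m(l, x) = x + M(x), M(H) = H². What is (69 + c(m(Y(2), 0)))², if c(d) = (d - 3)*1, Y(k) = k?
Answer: 4356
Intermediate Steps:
m(l, x) = x + x²
c(d) = -3 + d (c(d) = (-3 + d)*1 = -3 + d)
(69 + c(m(Y(2), 0)))² = (69 + (-3 + 0*(1 + 0)))² = (69 + (-3 + 0*1))² = (69 + (-3 + 0))² = (69 - 3)² = 66² = 4356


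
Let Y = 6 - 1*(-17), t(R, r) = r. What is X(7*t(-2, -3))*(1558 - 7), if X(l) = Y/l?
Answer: -11891/7 ≈ -1698.7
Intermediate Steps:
Y = 23 (Y = 6 + 17 = 23)
X(l) = 23/l
X(7*t(-2, -3))*(1558 - 7) = (23/((7*(-3))))*(1558 - 7) = (23/(-21))*1551 = (23*(-1/21))*1551 = -23/21*1551 = -11891/7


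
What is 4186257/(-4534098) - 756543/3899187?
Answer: -2194804330697/1964366219814 ≈ -1.1173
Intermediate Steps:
4186257/(-4534098) - 756543/3899187 = 4186257*(-1/4534098) - 756543*1/3899187 = -1395419/1511366 - 252181/1299729 = -2194804330697/1964366219814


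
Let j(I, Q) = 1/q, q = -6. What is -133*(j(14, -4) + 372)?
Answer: -296723/6 ≈ -49454.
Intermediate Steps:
j(I, Q) = -⅙ (j(I, Q) = 1/(-6) = -⅙)
-133*(j(14, -4) + 372) = -133*(-⅙ + 372) = -133*2231/6 = -296723/6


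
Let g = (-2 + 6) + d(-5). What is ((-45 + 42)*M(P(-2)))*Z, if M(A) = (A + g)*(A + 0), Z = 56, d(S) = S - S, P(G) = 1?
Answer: -840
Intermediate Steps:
d(S) = 0
g = 4 (g = (-2 + 6) + 0 = 4 + 0 = 4)
M(A) = A*(4 + A) (M(A) = (A + 4)*(A + 0) = (4 + A)*A = A*(4 + A))
((-45 + 42)*M(P(-2)))*Z = ((-45 + 42)*(1*(4 + 1)))*56 = -3*5*56 = -15*56 = -840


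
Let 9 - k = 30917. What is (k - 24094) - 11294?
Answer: -66296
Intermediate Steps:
k = -30908 (k = 9 - 1*30917 = 9 - 30917 = -30908)
(k - 24094) - 11294 = (-30908 - 24094) - 11294 = -55002 - 11294 = -66296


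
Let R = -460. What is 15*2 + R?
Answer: -430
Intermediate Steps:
15*2 + R = 15*2 - 460 = 30 - 460 = -430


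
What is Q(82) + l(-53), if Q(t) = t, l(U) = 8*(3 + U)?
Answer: -318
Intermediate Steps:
l(U) = 24 + 8*U
Q(82) + l(-53) = 82 + (24 + 8*(-53)) = 82 + (24 - 424) = 82 - 400 = -318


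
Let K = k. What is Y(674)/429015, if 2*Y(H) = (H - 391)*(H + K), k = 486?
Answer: 32828/85803 ≈ 0.38260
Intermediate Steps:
K = 486
Y(H) = (-391 + H)*(486 + H)/2 (Y(H) = ((H - 391)*(H + 486))/2 = ((-391 + H)*(486 + H))/2 = (-391 + H)*(486 + H)/2)
Y(674)/429015 = (-95013 + (½)*674² + (95/2)*674)/429015 = (-95013 + (½)*454276 + 32015)*(1/429015) = (-95013 + 227138 + 32015)*(1/429015) = 164140*(1/429015) = 32828/85803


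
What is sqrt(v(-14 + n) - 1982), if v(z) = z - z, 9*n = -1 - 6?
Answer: I*sqrt(1982) ≈ 44.52*I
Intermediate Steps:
n = -7/9 (n = (-1 - 6)/9 = (1/9)*(-7) = -7/9 ≈ -0.77778)
v(z) = 0
sqrt(v(-14 + n) - 1982) = sqrt(0 - 1982) = sqrt(-1982) = I*sqrt(1982)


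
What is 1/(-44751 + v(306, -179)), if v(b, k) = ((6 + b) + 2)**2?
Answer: 1/53845 ≈ 1.8572e-5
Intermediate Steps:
v(b, k) = (8 + b)**2
1/(-44751 + v(306, -179)) = 1/(-44751 + (8 + 306)**2) = 1/(-44751 + 314**2) = 1/(-44751 + 98596) = 1/53845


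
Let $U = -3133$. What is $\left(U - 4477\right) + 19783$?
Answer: $12173$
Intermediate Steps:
$\left(U - 4477\right) + 19783 = \left(-3133 - 4477\right) + 19783 = -7610 + 19783 = 12173$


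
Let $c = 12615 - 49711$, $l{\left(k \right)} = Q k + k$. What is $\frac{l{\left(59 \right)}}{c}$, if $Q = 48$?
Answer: $- \frac{2891}{37096} \approx -0.077933$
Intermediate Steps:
$l{\left(k \right)} = 49 k$ ($l{\left(k \right)} = 48 k + k = 49 k$)
$c = -37096$ ($c = 12615 - 49711 = -37096$)
$\frac{l{\left(59 \right)}}{c} = \frac{49 \cdot 59}{-37096} = 2891 \left(- \frac{1}{37096}\right) = - \frac{2891}{37096}$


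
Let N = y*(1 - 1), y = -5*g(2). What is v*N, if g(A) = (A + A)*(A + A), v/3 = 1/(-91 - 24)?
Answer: 0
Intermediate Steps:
v = -3/115 (v = 3/(-91 - 24) = 3/(-115) = 3*(-1/115) = -3/115 ≈ -0.026087)
g(A) = 4*A**2 (g(A) = (2*A)*(2*A) = 4*A**2)
y = -80 (y = -20*2**2 = -20*4 = -5*16 = -80)
N = 0 (N = -80*(1 - 1) = -80*0 = 0)
v*N = -3/115*0 = 0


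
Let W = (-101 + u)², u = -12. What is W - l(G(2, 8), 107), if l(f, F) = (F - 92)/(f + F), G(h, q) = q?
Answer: 293684/23 ≈ 12769.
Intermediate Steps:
W = 12769 (W = (-101 - 12)² = (-113)² = 12769)
l(f, F) = (-92 + F)/(F + f)
W - l(G(2, 8), 107) = 12769 - (-92 + 107)/(107 + 8) = 12769 - 15/115 = 12769 - 1*3/23 = 12769 - 3/23 = 293684/23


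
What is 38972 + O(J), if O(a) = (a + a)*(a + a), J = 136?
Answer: 112956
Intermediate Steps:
O(a) = 4*a² (O(a) = (2*a)*(2*a) = 4*a²)
38972 + O(J) = 38972 + 4*136² = 38972 + 4*18496 = 38972 + 73984 = 112956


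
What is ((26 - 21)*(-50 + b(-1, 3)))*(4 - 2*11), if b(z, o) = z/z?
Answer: 4410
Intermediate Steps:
b(z, o) = 1
((26 - 21)*(-50 + b(-1, 3)))*(4 - 2*11) = ((26 - 21)*(-50 + 1))*(4 - 2*11) = (5*(-49))*(4 - 22) = -245*(-18) = 4410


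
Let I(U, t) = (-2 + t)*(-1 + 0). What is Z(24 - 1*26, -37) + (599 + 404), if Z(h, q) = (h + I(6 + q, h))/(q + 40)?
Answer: 3011/3 ≈ 1003.7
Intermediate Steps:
I(U, t) = 2 - t (I(U, t) = (-2 + t)*(-1) = 2 - t)
Z(h, q) = 2/(40 + q) (Z(h, q) = (h + (2 - h))/(q + 40) = 2/(40 + q))
Z(24 - 1*26, -37) + (599 + 404) = 2/(40 - 37) + (599 + 404) = 2/3 + 1003 = 2*(⅓) + 1003 = ⅔ + 1003 = 3011/3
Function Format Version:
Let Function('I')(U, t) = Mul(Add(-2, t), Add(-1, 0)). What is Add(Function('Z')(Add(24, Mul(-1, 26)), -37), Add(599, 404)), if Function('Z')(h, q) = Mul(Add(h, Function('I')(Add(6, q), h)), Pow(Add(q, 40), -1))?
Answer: Rational(3011, 3) ≈ 1003.7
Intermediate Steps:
Function('I')(U, t) = Add(2, Mul(-1, t)) (Function('I')(U, t) = Mul(Add(-2, t), -1) = Add(2, Mul(-1, t)))
Function('Z')(h, q) = Mul(2, Pow(Add(40, q), -1)) (Function('Z')(h, q) = Mul(Add(h, Add(2, Mul(-1, h))), Pow(Add(q, 40), -1)) = Mul(2, Pow(Add(40, q), -1)))
Add(Function('Z')(Add(24, Mul(-1, 26)), -37), Add(599, 404)) = Add(Mul(2, Pow(Add(40, -37), -1)), Add(599, 404)) = Add(Mul(2, Pow(3, -1)), 1003) = Add(Mul(2, Rational(1, 3)), 1003) = Add(Rational(2, 3), 1003) = Rational(3011, 3)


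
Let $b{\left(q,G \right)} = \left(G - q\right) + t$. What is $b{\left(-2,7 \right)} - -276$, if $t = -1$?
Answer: $284$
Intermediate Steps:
$b{\left(q,G \right)} = -1 + G - q$ ($b{\left(q,G \right)} = \left(G - q\right) - 1 = -1 + G - q$)
$b{\left(-2,7 \right)} - -276 = \left(-1 + 7 - -2\right) - -276 = \left(-1 + 7 + 2\right) + 276 = 8 + 276 = 284$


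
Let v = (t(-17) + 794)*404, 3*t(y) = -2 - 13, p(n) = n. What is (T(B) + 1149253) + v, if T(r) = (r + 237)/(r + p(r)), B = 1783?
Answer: 2617461057/1783 ≈ 1.4680e+6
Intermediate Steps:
t(y) = -5 (t(y) = (-2 - 13)/3 = (⅓)*(-15) = -5)
T(r) = (237 + r)/(2*r) (T(r) = (r + 237)/(r + r) = (237 + r)/((2*r)) = (237 + r)*(1/(2*r)) = (237 + r)/(2*r))
v = 318756 (v = (-5 + 794)*404 = 789*404 = 318756)
(T(B) + 1149253) + v = ((½)*(237 + 1783)/1783 + 1149253) + 318756 = ((½)*(1/1783)*2020 + 1149253) + 318756 = (1010/1783 + 1149253) + 318756 = 2049119109/1783 + 318756 = 2617461057/1783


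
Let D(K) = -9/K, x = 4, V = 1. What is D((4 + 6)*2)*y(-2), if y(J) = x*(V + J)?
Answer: 9/5 ≈ 1.8000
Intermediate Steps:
y(J) = 4 + 4*J (y(J) = 4*(1 + J) = 4 + 4*J)
D((4 + 6)*2)*y(-2) = (-9*1/(2*(4 + 6)))*(4 + 4*(-2)) = (-9/(10*2))*(4 - 8) = -9/20*(-4) = 9/5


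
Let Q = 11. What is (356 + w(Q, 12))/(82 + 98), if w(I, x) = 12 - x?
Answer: 89/45 ≈ 1.9778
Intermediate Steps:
(356 + w(Q, 12))/(82 + 98) = (356 + (12 - 1*12))/(82 + 98) = (356 + (12 - 12))/180 = (356 + 0)*(1/180) = 356*(1/180) = 89/45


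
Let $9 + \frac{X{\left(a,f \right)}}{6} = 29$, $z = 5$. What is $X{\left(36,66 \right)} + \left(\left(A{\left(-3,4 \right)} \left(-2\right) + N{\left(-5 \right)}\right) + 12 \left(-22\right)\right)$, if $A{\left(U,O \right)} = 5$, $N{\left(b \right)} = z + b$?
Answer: $-154$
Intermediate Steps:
$X{\left(a,f \right)} = 120$ ($X{\left(a,f \right)} = -54 + 6 \cdot 29 = -54 + 174 = 120$)
$N{\left(b \right)} = 5 + b$
$X{\left(36,66 \right)} + \left(\left(A{\left(-3,4 \right)} \left(-2\right) + N{\left(-5 \right)}\right) + 12 \left(-22\right)\right) = 120 + \left(\left(5 \left(-2\right) + \left(5 - 5\right)\right) + 12 \left(-22\right)\right) = 120 + \left(\left(-10 + 0\right) - 264\right) = 120 - 274 = -154$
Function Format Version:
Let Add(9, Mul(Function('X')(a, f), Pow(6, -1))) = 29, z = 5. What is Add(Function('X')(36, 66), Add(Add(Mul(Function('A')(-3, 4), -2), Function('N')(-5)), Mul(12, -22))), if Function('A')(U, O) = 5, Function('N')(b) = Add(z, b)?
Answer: -154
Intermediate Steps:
Function('X')(a, f) = 120 (Function('X')(a, f) = Add(-54, Mul(6, 29)) = Add(-54, 174) = 120)
Function('N')(b) = Add(5, b)
Add(Function('X')(36, 66), Add(Add(Mul(Function('A')(-3, 4), -2), Function('N')(-5)), Mul(12, -22))) = Add(120, Add(Add(Mul(5, -2), Add(5, -5)), Mul(12, -22))) = Add(120, Add(Add(-10, 0), -264)) = Add(120, Add(-10, -264)) = Add(120, -274) = -154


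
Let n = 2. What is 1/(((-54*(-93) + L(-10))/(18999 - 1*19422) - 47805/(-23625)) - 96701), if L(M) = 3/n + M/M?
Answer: -148050/14318042047 ≈ -1.0340e-5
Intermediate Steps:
L(M) = 5/2 (L(M) = 3/2 + M/M = 3*(½) + 1 = 3/2 + 1 = 5/2)
1/(((-54*(-93) + L(-10))/(18999 - 1*19422) - 47805/(-23625)) - 96701) = 1/(((-54*(-93) + 5/2)/(18999 - 1*19422) - 47805/(-23625)) - 96701) = 1/(((5022 + 5/2)/(18999 - 19422) - 47805*(-1/23625)) - 96701) = 1/(((10049/2)/(-423) + 3187/1575) - 96701) = 1/(((10049/2)*(-1/423) + 3187/1575) - 96701) = 1/((-10049/846 + 3187/1575) - 96701) = 1/(-1458997/148050 - 96701) = 1/(-14318042047/148050) = -148050/14318042047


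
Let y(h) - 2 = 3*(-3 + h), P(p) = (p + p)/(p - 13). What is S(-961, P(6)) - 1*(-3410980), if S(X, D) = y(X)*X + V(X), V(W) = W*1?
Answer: 6187309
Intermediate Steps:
V(W) = W
P(p) = 2*p/(-13 + p) (P(p) = (2*p)/(-13 + p) = 2*p/(-13 + p))
y(h) = -7 + 3*h (y(h) = 2 + 3*(-3 + h) = 2 + (-9 + 3*h) = -7 + 3*h)
S(X, D) = X + X*(-7 + 3*X) (S(X, D) = (-7 + 3*X)*X + X = X*(-7 + 3*X) + X = X + X*(-7 + 3*X))
S(-961, P(6)) - 1*(-3410980) = 3*(-961)*(-2 - 961) - 1*(-3410980) = 3*(-961)*(-963) + 3410980 = 2776329 + 3410980 = 6187309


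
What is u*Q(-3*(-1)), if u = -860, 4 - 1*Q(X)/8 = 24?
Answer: 137600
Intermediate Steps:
Q(X) = -160 (Q(X) = 32 - 8*24 = 32 - 192 = -160)
u*Q(-3*(-1)) = -860*(-160) = 137600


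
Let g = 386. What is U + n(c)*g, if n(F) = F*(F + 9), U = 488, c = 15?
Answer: 139448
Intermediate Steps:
n(F) = F*(9 + F)
U + n(c)*g = 488 + (15*(9 + 15))*386 = 488 + (15*24)*386 = 488 + 360*386 = 488 + 138960 = 139448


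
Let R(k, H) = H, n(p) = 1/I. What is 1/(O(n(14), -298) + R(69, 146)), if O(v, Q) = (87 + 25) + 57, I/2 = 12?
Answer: 1/315 ≈ 0.0031746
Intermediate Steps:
I = 24 (I = 2*12 = 24)
n(p) = 1/24
O(v, Q) = 169 (O(v, Q) = 112 + 57 = 169)
1/(O(n(14), -298) + R(69, 146)) = 1/(169 + 146) = 1/315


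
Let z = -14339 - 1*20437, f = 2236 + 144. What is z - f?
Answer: -37156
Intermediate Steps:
f = 2380
z = -34776 (z = -14339 - 20437 = -34776)
z - f = -34776 - 1*2380 = -34776 - 2380 = -37156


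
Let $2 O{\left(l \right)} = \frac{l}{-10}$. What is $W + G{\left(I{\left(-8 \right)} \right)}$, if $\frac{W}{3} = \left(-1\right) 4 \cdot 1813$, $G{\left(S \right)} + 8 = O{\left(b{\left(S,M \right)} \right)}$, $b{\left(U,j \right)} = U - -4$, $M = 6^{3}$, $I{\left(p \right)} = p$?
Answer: $- \frac{108819}{5} \approx -21764.0$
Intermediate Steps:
$M = 216$
$b{\left(U,j \right)} = 4 + U$ ($b{\left(U,j \right)} = U + 4 = 4 + U$)
$O{\left(l \right)} = - \frac{l}{20}$ ($O{\left(l \right)} = \frac{l \frac{1}{-10}}{2} = \frac{l \left(- \frac{1}{10}\right)}{2} = \frac{\left(- \frac{1}{10}\right) l}{2} = - \frac{l}{20}$)
$G{\left(S \right)} = - \frac{41}{5} - \frac{S}{20}$ ($G{\left(S \right)} = -8 - \frac{4 + S}{20} = -8 - \left(\frac{1}{5} + \frac{S}{20}\right) = - \frac{41}{5} - \frac{S}{20}$)
$W = -21756$ ($W = 3 \left(-1\right) 4 \cdot 1813 = 3 \left(\left(-4\right) 1813\right) = 3 \left(-7252\right) = -21756$)
$W + G{\left(I{\left(-8 \right)} \right)} = -21756 - \frac{39}{5} = - \frac{108819}{5}$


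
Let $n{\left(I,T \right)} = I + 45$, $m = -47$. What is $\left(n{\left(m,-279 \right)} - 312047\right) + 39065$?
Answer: $-272984$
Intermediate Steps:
$n{\left(I,T \right)} = 45 + I$
$\left(n{\left(m,-279 \right)} - 312047\right) + 39065 = \left(\left(45 - 47\right) - 312047\right) + 39065 = \left(-2 - 312047\right) + 39065 = -312049 + 39065 = -272984$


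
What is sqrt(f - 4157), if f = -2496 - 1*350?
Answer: I*sqrt(7003) ≈ 83.684*I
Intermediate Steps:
f = -2846 (f = -2496 - 350 = -2846)
sqrt(f - 4157) = sqrt(-2846 - 4157) = sqrt(-7003) = I*sqrt(7003)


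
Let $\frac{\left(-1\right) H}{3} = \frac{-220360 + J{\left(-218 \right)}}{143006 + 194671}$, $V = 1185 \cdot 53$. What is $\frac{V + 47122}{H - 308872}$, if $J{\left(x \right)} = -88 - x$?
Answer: $- \frac{12373273193}{34766103218} \approx -0.3559$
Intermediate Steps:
$V = 62805$
$H = \frac{220230}{112559}$ ($H = - 3 \frac{-220360 - -130}{143006 + 194671} = - 3 \frac{-220360 + \left(-88 + 218\right)}{337677} = - 3 \left(-220360 + 130\right) \frac{1}{337677} = - 3 \left(\left(-220230\right) \frac{1}{337677}\right) = \left(-3\right) \left(- \frac{73410}{112559}\right) = \frac{220230}{112559} \approx 1.9566$)
$\frac{V + 47122}{H - 308872} = \frac{62805 + 47122}{\frac{220230}{112559} - 308872} = \frac{109927}{- \frac{34766103218}{112559}} = 109927 \left(- \frac{112559}{34766103218}\right) = - \frac{12373273193}{34766103218}$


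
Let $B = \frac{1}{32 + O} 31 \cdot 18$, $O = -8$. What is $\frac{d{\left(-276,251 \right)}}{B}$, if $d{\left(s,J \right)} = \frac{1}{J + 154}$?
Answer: $\frac{4}{37665} \approx 0.0001062$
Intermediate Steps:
$d{\left(s,J \right)} = \frac{1}{154 + J}$
$B = \frac{93}{4}$ ($B = \frac{1}{32 - 8} \cdot 31 \cdot 18 = \frac{1}{24} \cdot 31 \cdot 18 = \frac{31}{24} \cdot 18 = \frac{93}{4} \approx 23.25$)
$\frac{d{\left(-276,251 \right)}}{B} = \frac{1}{\left(154 + 251\right) \frac{93}{4}} = \frac{1}{405} \cdot \frac{4}{93} = \frac{4}{37665}$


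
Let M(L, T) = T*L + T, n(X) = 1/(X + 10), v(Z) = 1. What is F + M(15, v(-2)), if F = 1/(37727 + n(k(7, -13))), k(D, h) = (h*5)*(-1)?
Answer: 45272491/2829526 ≈ 16.000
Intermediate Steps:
k(D, h) = -5*h (k(D, h) = (5*h)*(-1) = -5*h)
n(X) = 1/(10 + X)
M(L, T) = T + L*T (M(L, T) = L*T + T = T + L*T)
F = 75/2829526 (F = 1/(37727 + 1/(10 - 5*(-13))) = 1/(37727 + 1/(10 + 65)) = 1/(37727 + 1/75) = 1/(2829526/75) = 75/2829526 ≈ 2.6506e-5)
F + M(15, v(-2)) = 75/2829526 + 1*(1 + 15) = 75/2829526 + 1*16 = 75/2829526 + 16 = 45272491/2829526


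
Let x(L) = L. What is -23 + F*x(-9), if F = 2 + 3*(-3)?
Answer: 40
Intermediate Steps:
F = -7 (F = 2 - 9 = -7)
-23 + F*x(-9) = -23 - 7*(-9) = -23 + 63 = 40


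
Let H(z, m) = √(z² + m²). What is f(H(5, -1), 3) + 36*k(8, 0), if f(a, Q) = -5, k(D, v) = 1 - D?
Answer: -257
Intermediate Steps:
H(z, m) = √(m² + z²)
f(H(5, -1), 3) + 36*k(8, 0) = -5 + 36*(1 - 1*8) = -5 + 36*(1 - 8) = -5 + 36*(-7) = -5 - 252 = -257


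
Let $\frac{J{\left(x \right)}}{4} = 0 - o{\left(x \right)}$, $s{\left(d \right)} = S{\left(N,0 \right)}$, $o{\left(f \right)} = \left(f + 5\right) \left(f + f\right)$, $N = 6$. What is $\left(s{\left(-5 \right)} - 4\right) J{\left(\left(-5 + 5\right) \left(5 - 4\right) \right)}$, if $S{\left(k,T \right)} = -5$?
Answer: $0$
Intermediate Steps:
$o{\left(f \right)} = 2 f \left(5 + f\right)$ ($o{\left(f \right)} = \left(5 + f\right) 2 f = 2 f \left(5 + f\right)$)
$s{\left(d \right)} = -5$
$J{\left(x \right)} = - 8 x \left(5 + x\right)$ ($J{\left(x \right)} = 4 \left(0 - 2 x \left(5 + x\right)\right) = 4 \left(- 2 x \left(5 + x\right)\right) = - 8 x \left(5 + x\right)$)
$\left(s{\left(-5 \right)} - 4\right) J{\left(\left(-5 + 5\right) \left(5 - 4\right) \right)} = \left(-5 - 4\right) \left(- 8 \left(-5 + 5\right) \left(5 - 4\right) \left(5 + \left(-5 + 5\right) \left(5 - 4\right)\right)\right) = - 9 \left(- 8 \cdot 0 \cdot 1 \left(5 + 0 \cdot 1\right)\right) = - 9 \left(\left(-8\right) 0 \left(5 + 0\right)\right) = - 9 \left(\left(-8\right) 0 \cdot 5\right) = \left(-9\right) 0 = 0$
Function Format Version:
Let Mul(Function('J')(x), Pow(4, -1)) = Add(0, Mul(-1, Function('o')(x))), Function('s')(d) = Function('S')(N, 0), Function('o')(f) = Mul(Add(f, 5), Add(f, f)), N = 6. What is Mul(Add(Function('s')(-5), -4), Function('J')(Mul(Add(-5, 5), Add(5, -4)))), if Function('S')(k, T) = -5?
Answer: 0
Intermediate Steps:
Function('o')(f) = Mul(2, f, Add(5, f)) (Function('o')(f) = Mul(Add(5, f), Mul(2, f)) = Mul(2, f, Add(5, f)))
Function('s')(d) = -5
Function('J')(x) = Mul(-8, x, Add(5, x)) (Function('J')(x) = Mul(4, Add(0, Mul(-1, Mul(2, x, Add(5, x))))) = Mul(4, Add(0, Mul(-2, x, Add(5, x)))) = Mul(4, Mul(-2, x, Add(5, x))) = Mul(-8, x, Add(5, x)))
Mul(Add(Function('s')(-5), -4), Function('J')(Mul(Add(-5, 5), Add(5, -4)))) = Mul(Add(-5, -4), Mul(-8, Mul(Add(-5, 5), Add(5, -4)), Add(5, Mul(Add(-5, 5), Add(5, -4))))) = Mul(-9, Mul(-8, Mul(0, 1), Add(5, Mul(0, 1)))) = Mul(-9, Mul(-8, 0, Add(5, 0))) = Mul(-9, Mul(-8, 0, 5)) = Mul(-9, 0) = 0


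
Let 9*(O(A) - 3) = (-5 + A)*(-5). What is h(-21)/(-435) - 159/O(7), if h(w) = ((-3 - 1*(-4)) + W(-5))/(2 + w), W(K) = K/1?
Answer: -11827283/140505 ≈ -84.177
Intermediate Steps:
W(K) = K (W(K) = K*1 = K)
h(w) = -4/(2 + w) (h(w) = ((-3 - 1*(-4)) - 5)/(2 + w) = ((-3 + 4) - 5)/(2 + w) = (1 - 5)/(2 + w) = -4/(2 + w))
O(A) = 52/9 - 5*A/9 (O(A) = 3 + ((-5 + A)*(-5))/9 = 3 + (25 - 5*A)/9 = 3 + (25/9 - 5*A/9) = 52/9 - 5*A/9)
h(-21)/(-435) - 159/O(7) = -4/(2 - 21)/(-435) - 159/(52/9 - 5/9*7) = -4/(-19)*(-1/435) - 159/(52/9 - 35/9) = -4*(-1/19)*(-1/435) - 159/17/9 = (4/19)*(-1/435) - 159*9/17 = -4/8265 - 1431/17 = -11827283/140505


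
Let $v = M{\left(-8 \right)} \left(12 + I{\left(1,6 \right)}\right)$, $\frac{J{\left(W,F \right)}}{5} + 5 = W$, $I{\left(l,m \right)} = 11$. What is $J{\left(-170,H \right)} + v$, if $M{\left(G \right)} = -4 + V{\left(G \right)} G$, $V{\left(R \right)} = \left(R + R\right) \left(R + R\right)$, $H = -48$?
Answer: $-48071$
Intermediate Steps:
$V{\left(R \right)} = 4 R^{2}$ ($V{\left(R \right)} = 2 R 2 R = 4 R^{2}$)
$J{\left(W,F \right)} = -25 + 5 W$
$M{\left(G \right)} = -4 + 4 G^{3}$ ($M{\left(G \right)} = -4 + 4 G^{2} G = -4 + 4 G^{3}$)
$v = -47196$ ($v = \left(-4 + 4 \left(-8\right)^{3}\right) \left(12 + 11\right) = \left(-4 + 4 \left(-512\right)\right) 23 = \left(-4 - 2048\right) 23 = \left(-2052\right) 23 = -47196$)
$J{\left(-170,H \right)} + v = \left(-25 + 5 \left(-170\right)\right) - 47196 = \left(-25 - 850\right) - 47196 = -875 - 47196 = -48071$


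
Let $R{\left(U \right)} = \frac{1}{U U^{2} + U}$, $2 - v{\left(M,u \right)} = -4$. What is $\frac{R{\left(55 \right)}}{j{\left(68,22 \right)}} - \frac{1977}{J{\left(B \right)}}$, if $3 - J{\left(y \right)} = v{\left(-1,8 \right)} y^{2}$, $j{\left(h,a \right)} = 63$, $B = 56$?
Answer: $\frac{6909680581}{65751999390} \approx 0.10509$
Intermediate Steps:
$v{\left(M,u \right)} = 6$ ($v{\left(M,u \right)} = 2 - -4 = 2 + 4 = 6$)
$J{\left(y \right)} = 3 - 6 y^{2}$
$R{\left(U \right)} = \frac{1}{U + U^{3}}$ ($R{\left(U \right)} = \frac{1}{U^{3} + U} = \frac{1}{U + U^{3}}$)
$\frac{R{\left(55 \right)}}{j{\left(68,22 \right)}} - \frac{1977}{J{\left(B \right)}} = \frac{1}{\left(55 + 55^{3}\right) 63} - \frac{1977}{3 - 6 \cdot 56^{2}} = \frac{1}{55 + 166375} \cdot \frac{1}{63} - \frac{1977}{3 - 18816} = \frac{1}{166430} \cdot \frac{1}{63} - \frac{1977}{3 - 18816} = \frac{1}{166430} \cdot \frac{1}{63} - \frac{1977}{-18813} = \frac{1}{10485090} - - \frac{659}{6271} = \frac{1}{10485090} + \frac{659}{6271} = \frac{6909680581}{65751999390}$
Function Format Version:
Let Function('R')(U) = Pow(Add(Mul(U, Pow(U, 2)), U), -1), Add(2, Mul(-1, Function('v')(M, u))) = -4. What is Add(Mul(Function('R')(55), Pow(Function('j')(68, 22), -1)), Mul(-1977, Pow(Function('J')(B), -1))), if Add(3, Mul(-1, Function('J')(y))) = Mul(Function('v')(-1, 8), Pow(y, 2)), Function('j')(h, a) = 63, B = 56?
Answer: Rational(6909680581, 65751999390) ≈ 0.10509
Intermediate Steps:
Function('v')(M, u) = 6 (Function('v')(M, u) = Add(2, Mul(-1, -4)) = Add(2, 4) = 6)
Function('J')(y) = Add(3, Mul(-6, Pow(y, 2))) (Function('J')(y) = Add(3, Mul(-1, Mul(6, Pow(y, 2)))) = Add(3, Mul(-6, Pow(y, 2))))
Function('R')(U) = Pow(Add(U, Pow(U, 3)), -1) (Function('R')(U) = Pow(Add(Pow(U, 3), U), -1) = Pow(Add(U, Pow(U, 3)), -1))
Add(Mul(Function('R')(55), Pow(Function('j')(68, 22), -1)), Mul(-1977, Pow(Function('J')(B), -1))) = Add(Mul(Pow(Add(55, Pow(55, 3)), -1), Pow(63, -1)), Mul(-1977, Pow(Add(3, Mul(-6, Pow(56, 2))), -1))) = Add(Mul(Pow(Add(55, 166375), -1), Rational(1, 63)), Mul(-1977, Pow(Add(3, Mul(-6, 3136)), -1))) = Add(Mul(Pow(166430, -1), Rational(1, 63)), Mul(-1977, Pow(Add(3, -18816), -1))) = Add(Mul(Rational(1, 166430), Rational(1, 63)), Mul(-1977, Pow(-18813, -1))) = Add(Rational(1, 10485090), Mul(-1977, Rational(-1, 18813))) = Add(Rational(1, 10485090), Rational(659, 6271)) = Rational(6909680581, 65751999390)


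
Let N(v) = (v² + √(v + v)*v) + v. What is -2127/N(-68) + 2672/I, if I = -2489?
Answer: -1195048901/782790500 - 2127*I*√34/157250 ≈ -1.5267 - 0.078871*I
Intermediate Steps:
N(v) = v + v² + √2*v^(3/2) (N(v) = (v² + √(2*v)*v) + v = (v² + (√2*√v)*v) + v = (v² + √2*v^(3/2)) + v = v + v² + √2*v^(3/2))
-2127/N(-68) + 2672/I = -2127/(-68 + (-68)² + √2*(-68)^(3/2)) + 2672/(-2489) = -2127/(-68 + 4624 + √2*(-136*I*√17)) + 2672*(-1/2489) = -2127/(-68 + 4624 - 136*I*√34) - 2672/2489 = -2127/(4556 - 136*I*√34) - 2672/2489 = -2672/2489 - 2127/(4556 - 136*I*√34)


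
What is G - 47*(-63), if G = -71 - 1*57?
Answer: 2833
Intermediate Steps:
G = -128 (G = -71 - 57 = -128)
G - 47*(-63) = -128 - 47*(-63) = -128 + 2961 = 2833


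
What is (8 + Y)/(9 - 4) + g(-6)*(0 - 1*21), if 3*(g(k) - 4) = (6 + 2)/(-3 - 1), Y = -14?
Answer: -356/5 ≈ -71.200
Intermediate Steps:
g(k) = 10/3 (g(k) = 4 + ((6 + 2)/(-3 - 1))/3 = 4 + (8/(-4))/3 = 4 + (8*(-1/4))/3 = 4 + (1/3)*(-2) = 4 - 2/3 = 10/3)
(8 + Y)/(9 - 4) + g(-6)*(0 - 1*21) = (8 - 14)/(9 - 4) + 10*(0 - 1*21)/3 = -6/5 + 10*(0 - 21)/3 = -6*1/5 + (10/3)*(-21) = -6/5 - 70 = -356/5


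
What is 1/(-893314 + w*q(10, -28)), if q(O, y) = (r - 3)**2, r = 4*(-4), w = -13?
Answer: -1/898007 ≈ -1.1136e-6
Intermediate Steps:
r = -16
q(O, y) = 361 (q(O, y) = (-16 - 3)**2 = (-19)**2 = 361)
1/(-893314 + w*q(10, -28)) = 1/(-893314 - 13*361) = 1/(-893314 - 4693) = 1/(-898007) = -1/898007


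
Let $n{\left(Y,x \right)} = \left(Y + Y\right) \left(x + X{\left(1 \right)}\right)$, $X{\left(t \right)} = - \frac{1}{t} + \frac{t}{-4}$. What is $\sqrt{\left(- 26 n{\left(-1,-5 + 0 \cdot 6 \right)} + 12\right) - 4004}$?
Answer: $i \sqrt{4317} \approx 65.704 i$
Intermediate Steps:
$X{\left(t \right)} = - \frac{1}{t} - \frac{t}{4}$ ($X{\left(t \right)} = - \frac{1}{t} + t \left(- \frac{1}{4}\right) = - \frac{1}{t} - \frac{t}{4}$)
$n{\left(Y,x \right)} = 2 Y \left(- \frac{5}{4} + x\right)$ ($n{\left(Y,x \right)} = \left(Y + Y\right) \left(x - \frac{5}{4}\right) = 2 Y \left(x - \frac{5}{4}\right) = 2 Y \left(- \frac{5}{4} + x\right)$)
$\sqrt{\left(- 26 n{\left(-1,-5 + 0 \cdot 6 \right)} + 12\right) - 4004} = \sqrt{\left(- 26 \cdot \frac{1}{2} \left(-1\right) \left(-5 + 4 \left(-5 + 0 \cdot 6\right)\right) + 12\right) - 4004} = \sqrt{\left(- 26 \cdot \frac{1}{2} \left(-1\right) \left(-5 + 4 \left(-5 + 0\right)\right) + 12\right) - 4004} = \sqrt{\left(- 26 \cdot \frac{1}{2} \left(-1\right) \left(-5 + 4 \left(-5\right)\right) + 12\right) - 4004} = \sqrt{\left(- 26 \cdot \frac{1}{2} \left(-1\right) \left(-5 - 20\right) + 12\right) - 4004} = \sqrt{\left(- 26 \cdot \frac{1}{2} \left(-1\right) \left(-25\right) + 12\right) - 4004} = \sqrt{\left(\left(-26\right) \frac{25}{2} + 12\right) - 4004} = \sqrt{\left(-325 + 12\right) - 4004} = \sqrt{-313 - 4004} = \sqrt{-4317} = i \sqrt{4317}$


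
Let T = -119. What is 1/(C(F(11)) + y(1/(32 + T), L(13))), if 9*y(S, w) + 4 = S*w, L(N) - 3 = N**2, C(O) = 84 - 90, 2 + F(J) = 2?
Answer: -783/5218 ≈ -0.15006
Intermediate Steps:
F(J) = 0 (F(J) = -2 + 2 = 0)
C(O) = -6
L(N) = 3 + N**2
y(S, w) = -4/9 + S*w/9 (y(S, w) = -4/9 + (S*w)/9 = -4/9 + S*w/9)
1/(C(F(11)) + y(1/(32 + T), L(13))) = 1/(-6 + (-4/9 + (3 + 13**2)/(9*(32 - 119)))) = 1/(-6 + (-4/9 + (1/9)*(3 + 169)/(-87))) = 1/(-6 + (-4/9 + (1/9)*(-1/87)*172)) = 1/(-6 + (-4/9 - 172/783)) = 1/(-6 - 520/783) = 1/(-5218/783) = -783/5218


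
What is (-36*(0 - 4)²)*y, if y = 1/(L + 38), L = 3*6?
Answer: -72/7 ≈ -10.286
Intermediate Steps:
L = 18
y = 1/56 (y = 1/(18 + 38) = 1/56 ≈ 0.017857)
(-36*(0 - 4)²)*y = -36*(0 - 4)²*(1/56) = -36*(-4)²*(1/56) = -36*16*(1/56) = -576*1/56 = -72/7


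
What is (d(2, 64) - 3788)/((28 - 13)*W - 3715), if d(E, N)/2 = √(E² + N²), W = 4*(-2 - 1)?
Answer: 3788/3895 - 4*√41/779 ≈ 0.93965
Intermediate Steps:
W = -12 (W = 4*(-3) = -12)
d(E, N) = 2*√(E² + N²)
(d(2, 64) - 3788)/((28 - 13)*W - 3715) = (2*√(2² + 64²) - 3788)/((28 - 13)*(-12) - 3715) = (2*√(4 + 4096) - 3788)/(15*(-12) - 3715) = (2*√4100 - 3788)/(-180 - 3715) = (2*(10*√41) - 3788)/(-3895) = (20*√41 - 3788)*(-1/3895) = (-3788 + 20*√41)*(-1/3895) = 3788/3895 - 4*√41/779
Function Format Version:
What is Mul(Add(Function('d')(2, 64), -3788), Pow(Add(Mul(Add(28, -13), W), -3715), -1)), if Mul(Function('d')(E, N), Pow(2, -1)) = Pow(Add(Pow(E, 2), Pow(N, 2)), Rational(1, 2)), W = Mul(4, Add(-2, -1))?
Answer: Add(Rational(3788, 3895), Mul(Rational(-4, 779), Pow(41, Rational(1, 2)))) ≈ 0.93965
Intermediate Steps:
W = -12 (W = Mul(4, -3) = -12)
Function('d')(E, N) = Mul(2, Pow(Add(Pow(E, 2), Pow(N, 2)), Rational(1, 2)))
Mul(Add(Function('d')(2, 64), -3788), Pow(Add(Mul(Add(28, -13), W), -3715), -1)) = Mul(Add(Mul(2, Pow(Add(Pow(2, 2), Pow(64, 2)), Rational(1, 2))), -3788), Pow(Add(Mul(Add(28, -13), -12), -3715), -1)) = Mul(Add(Mul(2, Pow(Add(4, 4096), Rational(1, 2))), -3788), Pow(Add(Mul(15, -12), -3715), -1)) = Mul(Add(Mul(2, Pow(4100, Rational(1, 2))), -3788), Pow(Add(-180, -3715), -1)) = Mul(Add(Mul(2, Mul(10, Pow(41, Rational(1, 2)))), -3788), Pow(-3895, -1)) = Mul(Add(Mul(20, Pow(41, Rational(1, 2))), -3788), Rational(-1, 3895)) = Mul(Add(-3788, Mul(20, Pow(41, Rational(1, 2)))), Rational(-1, 3895)) = Add(Rational(3788, 3895), Mul(Rational(-4, 779), Pow(41, Rational(1, 2))))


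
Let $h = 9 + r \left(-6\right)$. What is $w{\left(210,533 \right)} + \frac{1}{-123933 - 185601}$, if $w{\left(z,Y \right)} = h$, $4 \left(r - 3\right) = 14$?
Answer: $- \frac{9286021}{309534} \approx -30.0$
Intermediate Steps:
$r = \frac{13}{2}$ ($r = 3 + \frac{1}{4} \cdot 14 = 3 + \frac{7}{2} = \frac{13}{2} \approx 6.5$)
$h = -30$ ($h = 9 + \frac{13}{2} \left(-6\right) = 9 - 39 = -30$)
$w{\left(z,Y \right)} = -30$
$w{\left(210,533 \right)} + \frac{1}{-123933 - 185601} = -30 + \frac{1}{-123933 - 185601} = -30 + \frac{1}{-309534} = -30 - \frac{1}{309534} = - \frac{9286021}{309534}$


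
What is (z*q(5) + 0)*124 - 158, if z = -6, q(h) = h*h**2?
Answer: -93158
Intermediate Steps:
q(h) = h**3
(z*q(5) + 0)*124 - 158 = (-6*5**3 + 0)*124 - 158 = (-6*125 + 0)*124 - 158 = (-750 + 0)*124 - 158 = -750*124 - 158 = -93000 - 158 = -93158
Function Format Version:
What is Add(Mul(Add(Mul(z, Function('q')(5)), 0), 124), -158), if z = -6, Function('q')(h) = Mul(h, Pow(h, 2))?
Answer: -93158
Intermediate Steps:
Function('q')(h) = Pow(h, 3)
Add(Mul(Add(Mul(z, Function('q')(5)), 0), 124), -158) = Add(Mul(Add(Mul(-6, Pow(5, 3)), 0), 124), -158) = Add(Mul(Add(Mul(-6, 125), 0), 124), -158) = Add(Mul(Add(-750, 0), 124), -158) = Add(Mul(-750, 124), -158) = Add(-93000, -158) = -93158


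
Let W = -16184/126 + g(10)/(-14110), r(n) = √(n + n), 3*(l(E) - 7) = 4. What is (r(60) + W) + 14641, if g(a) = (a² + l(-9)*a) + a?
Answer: 184294769/12699 + 2*√30 ≈ 14524.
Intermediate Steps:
l(E) = 25/3 (l(E) = 7 + (⅓)*4 = 7 + 4/3 = 25/3)
g(a) = a² + 28*a/3 (g(a) = (a² + 25*a/3) + a = a² + 28*a/3)
r(n) = √2*√n (r(n) = √(2*n) = √2*√n)
W = -1631290/12699 (W = -16184/126 + ((⅓)*10*(28 + 3*10))/(-14110) = -16184*1/126 + ((⅓)*10*(28 + 30))*(-1/14110) = -1156/9 + ((⅓)*10*58)*(-1/14110) = -1156/9 + (580/3)*(-1/14110) = -1156/9 - 58/4233 = -1631290/12699 ≈ -128.46)
(r(60) + W) + 14641 = (√2*√60 - 1631290/12699) + 14641 = (√2*(2*√15) - 1631290/12699) + 14641 = (2*√30 - 1631290/12699) + 14641 = (-1631290/12699 + 2*√30) + 14641 = 184294769/12699 + 2*√30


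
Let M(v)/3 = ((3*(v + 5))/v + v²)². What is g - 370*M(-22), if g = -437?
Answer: -63530179309/242 ≈ -2.6252e+8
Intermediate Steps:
M(v) = 3*(v² + (15 + 3*v)/v)² (M(v) = 3*((3*(v + 5))/v + v²)² = 3*((3*(5 + v))/v + v²)² = 3*((15 + 3*v)/v + v²)² = 3*(v² + (15 + 3*v)/v)²)
g - 370*M(-22) = -437 - 1110*(15 + (-22)³ + 3*(-22))²/(-22)² = -437 - 1110*(15 - 10648 - 66)²/484 = -437 - 1110*(-10699)²/484 = -437 - 1110*114468601/484 = -437 - 370*343405803/484 = -437 - 63530073555/242 = -63530179309/242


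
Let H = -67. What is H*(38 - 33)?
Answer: -335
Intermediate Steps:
H*(38 - 33) = -67*(38 - 33) = -67*5 = -335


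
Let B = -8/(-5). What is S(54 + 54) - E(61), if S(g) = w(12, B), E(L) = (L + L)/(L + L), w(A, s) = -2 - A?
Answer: -15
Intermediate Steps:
B = 8/5 (B = -8*(-⅕) = 8/5 ≈ 1.6000)
E(L) = 1 (E(L) = (2*L)/((2*L)) = (2*L)*(1/(2*L)) = 1)
S(g) = -14 (S(g) = -2 - 1*12 = -2 - 12 = -14)
S(54 + 54) - E(61) = -14 - 1*1 = -14 - 1 = -15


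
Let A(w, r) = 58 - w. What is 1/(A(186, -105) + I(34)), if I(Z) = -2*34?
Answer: -1/196 ≈ -0.0051020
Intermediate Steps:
I(Z) = -68
1/(A(186, -105) + I(34)) = 1/((58 - 1*186) - 68) = 1/((58 - 186) - 68) = 1/(-128 - 68) = 1/(-196) = -1/196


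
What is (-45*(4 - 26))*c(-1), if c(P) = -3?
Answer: -2970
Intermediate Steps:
(-45*(4 - 26))*c(-1) = -45*(4 - 26)*(-3) = -45*(-22)*(-3) = 990*(-3) = -2970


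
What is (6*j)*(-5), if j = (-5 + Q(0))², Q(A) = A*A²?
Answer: -750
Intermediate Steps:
Q(A) = A³
j = 25 (j = (-5 + 0³)² = (-5 + 0)² = (-5)² = 25)
(6*j)*(-5) = (6*25)*(-5) = 150*(-5) = -750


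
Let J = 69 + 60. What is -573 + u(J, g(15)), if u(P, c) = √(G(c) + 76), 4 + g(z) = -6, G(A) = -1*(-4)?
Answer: -573 + 4*√5 ≈ -564.06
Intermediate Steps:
G(A) = 4
g(z) = -10 (g(z) = -4 - 6 = -10)
J = 129
u(P, c) = 4*√5 (u(P, c) = √(4 + 76) = √80 = 4*√5)
-573 + u(J, g(15)) = -573 + 4*√5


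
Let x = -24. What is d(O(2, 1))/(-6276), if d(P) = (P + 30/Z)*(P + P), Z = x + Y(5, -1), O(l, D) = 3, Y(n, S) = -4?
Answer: -27/14644 ≈ -0.0018438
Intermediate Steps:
Z = -28 (Z = -24 - 4 = -28)
d(P) = 2*P*(-15/14 + P) (d(P) = (P + 30/(-28))*(P + P) = (P + 30*(-1/28))*(2*P) = (P - 15/14)*(2*P) = (-15/14 + P)*(2*P) = 2*P*(-15/14 + P))
d(O(2, 1))/(-6276) = ((⅐)*3*(-15 + 14*3))/(-6276) = ((⅐)*3*(-15 + 42))*(-1/6276) = ((⅐)*3*27)*(-1/6276) = (81/7)*(-1/6276) = -27/14644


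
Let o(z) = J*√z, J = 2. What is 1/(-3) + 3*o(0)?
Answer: -⅓ ≈ -0.33333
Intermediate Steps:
o(z) = 2*√z
1/(-3) + 3*o(0) = 1/(-3) + 3*(2*√0) = -⅓ + 3*(2*0) = -⅓ + 3*0 = -⅓ + 0 = -⅓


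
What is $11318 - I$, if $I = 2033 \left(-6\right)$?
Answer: $23516$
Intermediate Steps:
$I = -12198$
$11318 - I = 11318 - -12198 = 11318 + 12198 = 23516$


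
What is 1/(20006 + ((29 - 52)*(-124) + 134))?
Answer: 1/22992 ≈ 4.3493e-5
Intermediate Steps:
1/(20006 + ((29 - 52)*(-124) + 134)) = 1/(20006 + (-23*(-124) + 134)) = 1/(20006 + (2852 + 134)) = 1/(20006 + 2986) = 1/22992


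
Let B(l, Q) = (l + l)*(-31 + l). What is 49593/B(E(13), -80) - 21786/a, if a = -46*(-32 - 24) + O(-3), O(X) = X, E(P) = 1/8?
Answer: -4088670390/635531 ≈ -6433.5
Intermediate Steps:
E(P) = ⅛
B(l, Q) = 2*l*(-31 + l) (B(l, Q) = (2*l)*(-31 + l) = 2*l*(-31 + l))
a = 2573 (a = -46*(-32 - 24) - 3 = -46*(-56) - 3 = 2576 - 3 = 2573)
49593/B(E(13), -80) - 21786/a = 49593/((2*(⅛)*(-31 + ⅛))) - 21786/2573 = 49593/((2*(⅛)*(-247/8))) - 21786*1/2573 = 49593/(-247/32) - 21786/2573 = 49593*(-32/247) - 21786/2573 = -1586976/247 - 21786/2573 = -4088670390/635531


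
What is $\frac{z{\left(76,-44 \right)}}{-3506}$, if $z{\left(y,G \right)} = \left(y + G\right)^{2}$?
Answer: $- \frac{512}{1753} \approx -0.29207$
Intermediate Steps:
$z{\left(y,G \right)} = \left(G + y\right)^{2}$
$\frac{z{\left(76,-44 \right)}}{-3506} = \frac{\left(-44 + 76\right)^{2}}{-3506} = 32^{2} \left(- \frac{1}{3506}\right) = 1024 \left(- \frac{1}{3506}\right) = - \frac{512}{1753}$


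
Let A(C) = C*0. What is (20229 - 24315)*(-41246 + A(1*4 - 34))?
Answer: 168531156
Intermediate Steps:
A(C) = 0
(20229 - 24315)*(-41246 + A(1*4 - 34)) = (20229 - 24315)*(-41246 + 0) = -4086*(-41246) = 168531156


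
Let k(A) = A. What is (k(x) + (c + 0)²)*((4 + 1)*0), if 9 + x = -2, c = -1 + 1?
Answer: 0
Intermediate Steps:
c = 0
x = -11 (x = -9 - 2 = -11)
(k(x) + (c + 0)²)*((4 + 1)*0) = (-11 + (0 + 0)²)*((4 + 1)*0) = (-11 + 0²)*(5*0) = (-11 + 0)*0 = -11*0 = 0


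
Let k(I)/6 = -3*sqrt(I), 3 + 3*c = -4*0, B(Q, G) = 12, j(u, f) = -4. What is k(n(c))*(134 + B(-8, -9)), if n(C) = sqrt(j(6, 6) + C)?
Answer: -2628*5**(1/4)*sqrt(I) ≈ -2778.8 - 2778.8*I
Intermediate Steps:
c = -1 (c = -1 + (-4*0)/3 = -1 + (1/3)*0 = -1 + 0 = -1)
n(C) = sqrt(-4 + C)
k(I) = -18*sqrt(I) (k(I) = 6*(-3*sqrt(I)) = -18*sqrt(I))
k(n(c))*(134 + B(-8, -9)) = (-18*(-4 - 1)**(1/4))*(134 + 12) = -18*(-5)**(1/4)*146 = -18*5**(1/4)*sqrt(I)*146 = -2628*5**(1/4)*sqrt(I)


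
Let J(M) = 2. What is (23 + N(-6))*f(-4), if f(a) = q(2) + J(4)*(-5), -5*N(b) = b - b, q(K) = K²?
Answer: -138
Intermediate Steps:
N(b) = 0 (N(b) = -(b - b)/5 = -⅕*0 = 0)
f(a) = -6 (f(a) = 2² + 2*(-5) = 4 - 10 = -6)
(23 + N(-6))*f(-4) = (23 + 0)*(-6) = 23*(-6) = -138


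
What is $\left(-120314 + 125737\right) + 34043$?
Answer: $39466$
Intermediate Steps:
$\left(-120314 + 125737\right) + 34043 = 5423 + 34043 = 39466$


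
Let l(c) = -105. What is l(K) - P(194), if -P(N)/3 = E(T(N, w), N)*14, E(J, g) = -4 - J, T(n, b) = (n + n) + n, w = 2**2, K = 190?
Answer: -24717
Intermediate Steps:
w = 4
T(n, b) = 3*n (T(n, b) = 2*n + n = 3*n)
P(N) = 168 + 126*N (P(N) = -3*(-4 - 3*N)*14 = -3*(-56 - 42*N) = 168 + 126*N)
l(K) - P(194) = -105 - (168 + 126*194) = -105 - (168 + 24444) = -105 - 1*24612 = -105 - 24612 = -24717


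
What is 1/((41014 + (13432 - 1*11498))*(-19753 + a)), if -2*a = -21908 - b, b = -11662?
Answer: -1/628329240 ≈ -1.5915e-9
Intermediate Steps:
a = 5123 (a = -(-21908 - 1*(-11662))/2 = -(-21908 + 11662)/2 = -½*(-10246) = 5123)
1/((41014 + (13432 - 1*11498))*(-19753 + a)) = 1/((41014 + (13432 - 1*11498))*(-19753 + 5123)) = 1/((41014 + (13432 - 11498))*(-14630)) = 1/((41014 + 1934)*(-14630)) = 1/(42948*(-14630)) = 1/(-628329240) = -1/628329240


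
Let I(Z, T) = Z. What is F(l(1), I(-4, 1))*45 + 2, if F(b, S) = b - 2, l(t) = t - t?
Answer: -88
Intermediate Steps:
l(t) = 0
F(b, S) = -2 + b
F(l(1), I(-4, 1))*45 + 2 = (-2 + 0)*45 + 2 = -2*45 + 2 = -90 + 2 = -88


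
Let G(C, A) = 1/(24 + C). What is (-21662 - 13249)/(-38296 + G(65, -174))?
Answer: 3107079/3408343 ≈ 0.91161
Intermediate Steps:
(-21662 - 13249)/(-38296 + G(65, -174)) = (-21662 - 13249)/(-38296 + 1/(24 + 65)) = -34911/(-38296 + 1/89) = -34911/(-3408343/89) = -34911*(-89/3408343) = 3107079/3408343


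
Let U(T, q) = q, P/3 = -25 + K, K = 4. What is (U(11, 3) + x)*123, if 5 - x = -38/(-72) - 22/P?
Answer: 73595/84 ≈ 876.13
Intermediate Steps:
P = -63 (P = 3*(-25 + 4) = 3*(-21) = -63)
x = 1039/252 (x = 5 - (-38/(-72) - 22/(-63)) = 5 - (-38*(-1/72) - 22*(-1/63)) = 5 - (19/36 + 22/63) = 5 - 1*221/252 = 5 - 221/252 = 1039/252 ≈ 4.1230)
(U(11, 3) + x)*123 = (3 + 1039/252)*123 = (1795/252)*123 = 73595/84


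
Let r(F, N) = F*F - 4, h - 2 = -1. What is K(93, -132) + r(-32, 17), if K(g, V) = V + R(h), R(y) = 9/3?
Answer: 891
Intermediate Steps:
h = 1 (h = 2 - 1 = 1)
R(y) = 3 (R(y) = 9*(⅓) = 3)
K(g, V) = 3 + V (K(g, V) = V + 3 = 3 + V)
r(F, N) = -4 + F² (r(F, N) = F² - 4 = -4 + F²)
K(93, -132) + r(-32, 17) = (3 - 132) + (-4 + (-32)²) = -129 + (-4 + 1024) = -129 + 1020 = 891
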